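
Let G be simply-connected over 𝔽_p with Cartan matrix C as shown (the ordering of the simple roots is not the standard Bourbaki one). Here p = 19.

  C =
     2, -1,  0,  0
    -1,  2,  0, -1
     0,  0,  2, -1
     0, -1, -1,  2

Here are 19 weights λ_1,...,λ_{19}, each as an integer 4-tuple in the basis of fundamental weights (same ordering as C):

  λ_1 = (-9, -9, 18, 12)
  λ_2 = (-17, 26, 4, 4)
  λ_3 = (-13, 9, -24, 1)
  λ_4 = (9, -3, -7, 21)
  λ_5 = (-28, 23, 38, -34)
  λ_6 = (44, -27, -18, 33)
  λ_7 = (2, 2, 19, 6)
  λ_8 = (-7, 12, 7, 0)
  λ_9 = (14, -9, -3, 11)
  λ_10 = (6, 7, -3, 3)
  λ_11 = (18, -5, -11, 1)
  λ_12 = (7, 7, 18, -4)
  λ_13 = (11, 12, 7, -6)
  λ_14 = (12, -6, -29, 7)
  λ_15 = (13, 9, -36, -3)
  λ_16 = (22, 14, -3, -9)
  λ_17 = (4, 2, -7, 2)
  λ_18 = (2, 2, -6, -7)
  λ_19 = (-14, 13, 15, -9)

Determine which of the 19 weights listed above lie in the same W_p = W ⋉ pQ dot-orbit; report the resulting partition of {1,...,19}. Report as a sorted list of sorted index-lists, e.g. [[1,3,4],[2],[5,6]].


Root system A_4: the 4×4 matrix C matches after relabeling.

λ_j+ρ reflected into Ā_19 (⟨·,θ^∨⟩≤19); 4-tuples as given:

    λ_1+ρ ↦ (5, 0, 3, 3)
    λ_2+ρ ↦ (2, 1, 5, 8)
    λ_3+ρ ↦ (7, 8, 2, 2)
    λ_4+ρ ↦ (2, 1, 5, 8)
    λ_5+ρ ↦ (2, 1, 5, 8)
    λ_6+ρ ↦ (7, 8, 2, 2)
    λ_7+ρ ↦ (3, 7, 5, 1)
    λ_8+ρ ↦ (3, 7, 5, 1)
    λ_9+ρ ↦ (7, 8, 2, 2)
    λ_10+ρ ↦ (7, 8, 2, 2)
    λ_11+ρ ↦ (7, 8, 2, 2)
    λ_12+ρ ↦ (5, 0, 3, 3)
    λ_13+ρ ↦ (3, 7, 5, 1)
    λ_14+ρ ↦ (3, 7, 5, 1)
    λ_15+ρ ↦ (2, 1, 5, 8)
    λ_16+ρ ↦ (0, 4, 2, 5)
    λ_17+ρ ↦ (5, 0, 3, 3)
    λ_18+ρ ↦ (5, 0, 3, 3)
    λ_19+ρ ↦ (3, 7, 5, 1)

Partition of {1..19} into 5 W_19-dot-orbits:

[[1, 12, 17, 18], [2, 4, 5, 15], [3, 6, 9, 10, 11], [7, 8, 13, 14, 19], [16]]


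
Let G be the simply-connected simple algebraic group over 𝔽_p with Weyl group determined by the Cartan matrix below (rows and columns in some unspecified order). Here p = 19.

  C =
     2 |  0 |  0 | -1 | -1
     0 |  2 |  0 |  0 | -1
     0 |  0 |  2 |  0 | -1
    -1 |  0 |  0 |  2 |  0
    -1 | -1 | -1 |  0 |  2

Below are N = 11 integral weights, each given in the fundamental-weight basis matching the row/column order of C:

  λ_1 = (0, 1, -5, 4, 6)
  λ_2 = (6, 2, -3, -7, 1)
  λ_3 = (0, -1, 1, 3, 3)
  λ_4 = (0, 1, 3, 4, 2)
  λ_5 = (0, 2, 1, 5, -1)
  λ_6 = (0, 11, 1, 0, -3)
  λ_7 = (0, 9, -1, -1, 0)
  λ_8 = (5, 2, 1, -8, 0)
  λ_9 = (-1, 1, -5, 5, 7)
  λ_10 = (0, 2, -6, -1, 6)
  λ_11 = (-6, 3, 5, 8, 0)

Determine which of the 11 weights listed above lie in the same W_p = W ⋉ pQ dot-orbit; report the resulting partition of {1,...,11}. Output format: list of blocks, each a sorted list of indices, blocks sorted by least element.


C ↔ D_5 under row/col permutation; |W(D_5)| = 1920.

λ_j+ρ reflected into Ā_19 (⟨·,θ^∨⟩≤19); 5-tuples as given:

    λ_1 → (1, 2, 4, 5, 3)
    λ_2 → (1, 3, 2, 6, 0)
    λ_3 → (1, 0, 2, 4, 4)
    λ_4 → (1, 2, 4, 5, 3)
    λ_5 → (1, 3, 2, 6, 0)
    λ_6 → (1, 10, 0, 0, 1)
    λ_7 → (1, 10, 0, 0, 1)
    λ_8 → (1, 3, 2, 6, 0)
    λ_9 → (1, 2, 4, 5, 3)
    λ_10 → (1, 3, 5, 0, 2)
    λ_11 → (1, 0, 2, 4, 4)

Grouping the 11 weights by Ā_19-representative: 5 linkage classes.

[[1, 4, 9], [2, 5, 8], [3, 11], [6, 7], [10]]


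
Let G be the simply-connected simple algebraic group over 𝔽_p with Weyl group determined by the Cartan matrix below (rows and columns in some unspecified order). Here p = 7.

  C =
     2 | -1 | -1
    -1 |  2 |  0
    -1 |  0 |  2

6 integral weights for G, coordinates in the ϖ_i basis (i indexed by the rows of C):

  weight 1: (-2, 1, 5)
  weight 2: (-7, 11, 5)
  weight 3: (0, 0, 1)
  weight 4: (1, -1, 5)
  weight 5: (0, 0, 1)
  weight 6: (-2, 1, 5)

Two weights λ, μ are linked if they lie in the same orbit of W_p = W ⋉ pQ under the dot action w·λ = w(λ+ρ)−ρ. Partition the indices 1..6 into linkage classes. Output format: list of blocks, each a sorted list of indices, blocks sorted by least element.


C ↔ A_3 under row/col permutation; |W(A_3)| = 24.

Alcove-folded reps (p=7, 6 weights, presented ϖ-order):

  λ_1+ρ ↦ (1, 1, 5);  λ_2+ρ ↦ (1, 1, 5);  λ_3+ρ ↦ (1, 1, 2);  λ_4+ρ ↦ (1, 1, 5);  λ_5+ρ ↦ (1, 1, 2);  λ_6+ρ ↦ (1, 1, 5)

The 6 indices split into 2 linkage classes (same alcove rep ⇔ same W_7-dot-orbit):

[[1, 2, 4, 6], [3, 5]]


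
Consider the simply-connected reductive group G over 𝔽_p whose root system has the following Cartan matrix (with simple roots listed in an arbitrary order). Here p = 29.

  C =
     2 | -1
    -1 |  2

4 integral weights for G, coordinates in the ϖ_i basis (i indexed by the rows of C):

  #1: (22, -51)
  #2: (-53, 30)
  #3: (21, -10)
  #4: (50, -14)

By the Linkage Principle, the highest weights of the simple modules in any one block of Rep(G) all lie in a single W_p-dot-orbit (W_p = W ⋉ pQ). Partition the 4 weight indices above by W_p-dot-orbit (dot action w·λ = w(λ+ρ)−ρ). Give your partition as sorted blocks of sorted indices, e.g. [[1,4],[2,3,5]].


Dynkin diagram of C (from the 2 off-diagonal −1 entries): A_2.

Alcove-folded reps (p=29, 4 weights, presented ϖ-order):

  λ_1+ρ ↦ (6, 2)
  λ_2+ρ ↦ (6, 2)
  λ_3+ρ ↦ (13, 9)
  λ_4+ρ ↦ (7, 9)

Linkage partition of the 4 weights (3 classes, p=29):

[[1, 2], [3], [4]]


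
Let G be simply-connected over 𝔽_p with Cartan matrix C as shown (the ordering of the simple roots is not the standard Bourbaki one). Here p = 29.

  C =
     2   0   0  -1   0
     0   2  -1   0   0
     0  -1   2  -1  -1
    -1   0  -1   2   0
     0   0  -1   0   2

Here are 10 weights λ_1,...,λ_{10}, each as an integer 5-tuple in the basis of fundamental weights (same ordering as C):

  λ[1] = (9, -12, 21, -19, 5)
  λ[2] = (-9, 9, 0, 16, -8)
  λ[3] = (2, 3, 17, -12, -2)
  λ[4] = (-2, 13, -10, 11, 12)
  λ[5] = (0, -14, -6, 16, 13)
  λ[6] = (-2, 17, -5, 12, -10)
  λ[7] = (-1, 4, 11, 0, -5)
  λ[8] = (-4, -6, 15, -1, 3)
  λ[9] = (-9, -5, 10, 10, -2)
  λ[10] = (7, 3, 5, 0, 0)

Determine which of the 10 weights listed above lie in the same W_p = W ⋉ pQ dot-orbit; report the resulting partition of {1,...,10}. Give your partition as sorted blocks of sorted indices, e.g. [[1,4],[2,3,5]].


Dynkin diagram of C (from the 8 off-diagonal −1 entries): D_5.

Folding the 10 weights λ_j+ρ into Ā_29 (reps in the given 5-coord order):

  λ_1 → (8, 4, 6, 1, 1) · λ_2 → (8, 4, 6, 1, 1) · λ_3 → (8, 4, 6, 1, 1) · λ_4 → (0, 5, 8, 1, 4) · λ_5 → (0, 5, 8, 1, 4) · λ_6 → (0, 5, 8, 1, 4) · λ_7 → (0, 5, 8, 1, 4) · λ_8 → (0, 5, 8, 1, 4) · λ_9 → (8, 4, 6, 1, 1) · λ_10 → (8, 4, 6, 1, 1)

Linkage partition of the 10 weights (2 classes, p=29):

[[1, 2, 3, 9, 10], [4, 5, 6, 7, 8]]


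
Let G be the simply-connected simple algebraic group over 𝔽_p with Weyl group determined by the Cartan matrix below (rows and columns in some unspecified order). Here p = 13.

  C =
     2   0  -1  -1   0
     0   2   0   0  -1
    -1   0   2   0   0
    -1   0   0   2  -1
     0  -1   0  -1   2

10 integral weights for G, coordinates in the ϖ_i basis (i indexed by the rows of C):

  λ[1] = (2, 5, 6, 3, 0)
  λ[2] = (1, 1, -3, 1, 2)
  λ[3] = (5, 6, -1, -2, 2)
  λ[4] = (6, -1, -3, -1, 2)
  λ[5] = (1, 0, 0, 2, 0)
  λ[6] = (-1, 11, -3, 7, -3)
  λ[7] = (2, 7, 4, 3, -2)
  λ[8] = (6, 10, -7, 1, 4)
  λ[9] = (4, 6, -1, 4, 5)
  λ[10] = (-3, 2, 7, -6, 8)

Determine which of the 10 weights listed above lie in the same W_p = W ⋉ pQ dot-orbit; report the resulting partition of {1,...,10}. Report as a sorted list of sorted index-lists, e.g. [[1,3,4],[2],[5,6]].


Type A_5, rank 5, |W|=720; reorder rows/cols to standard.

Folding the 10 weights λ_j+ρ into Ā_13 (reps in the given 5-coord order):

    λ_1+ρ ↦ (2, 1, 1, 3, 1)
    λ_2+ρ ↦ (0, 2, 2, 2, 3)
    λ_3+ρ ↦ (3, 5, 2, 1, 2)
    λ_4+ρ ↦ (5, 0, 2, 0, 3)
    λ_5+ρ ↦ (2, 1, 1, 3, 1)
    λ_6+ρ ↦ (3, 5, 2, 1, 2)
    λ_7+ρ ↦ (2, 1, 1, 3, 1)
    λ_8+ρ ↦ (2, 1, 1, 3, 1)
    λ_9+ρ ↦ (5, 0, 2, 0, 3)
    λ_10+ρ ↦ (5, 3, 1, 2, 2)

Partition of {1..10} into 5 W_13-dot-orbits:

[[1, 5, 7, 8], [2], [3, 6], [4, 9], [10]]


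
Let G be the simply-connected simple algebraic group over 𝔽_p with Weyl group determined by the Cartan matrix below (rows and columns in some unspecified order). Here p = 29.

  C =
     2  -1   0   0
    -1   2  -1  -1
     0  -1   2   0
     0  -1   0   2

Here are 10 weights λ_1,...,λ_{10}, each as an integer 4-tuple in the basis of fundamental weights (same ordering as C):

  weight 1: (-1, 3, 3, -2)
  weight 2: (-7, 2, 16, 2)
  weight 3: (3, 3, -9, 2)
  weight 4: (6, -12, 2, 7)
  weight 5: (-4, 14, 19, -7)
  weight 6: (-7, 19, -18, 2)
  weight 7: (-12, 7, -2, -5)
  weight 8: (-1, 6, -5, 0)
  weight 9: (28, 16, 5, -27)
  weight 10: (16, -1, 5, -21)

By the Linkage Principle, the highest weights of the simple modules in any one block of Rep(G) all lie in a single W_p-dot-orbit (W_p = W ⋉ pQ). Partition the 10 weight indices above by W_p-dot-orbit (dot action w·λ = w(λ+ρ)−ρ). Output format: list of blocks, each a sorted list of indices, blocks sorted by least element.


Dynkin diagram of C (from the 6 off-diagonal −1 entries): D_4.

Alcove-folded reps (p=29, 10 weights, presented ϖ-order):

  λ_1 → (0, 3, 4, 1) · λ_2 → (3, 3, 14, 0) · λ_3 → (0, 3, 4, 1) · λ_4 → (0, 3, 4, 1) · λ_5 → (3, 3, 14, 0) · λ_6 → (3, 3, 14, 0) · λ_7 → (0, 3, 4, 1) · λ_8 → (0, 3, 4, 1) · λ_9 → (3, 3, 14, 0) · λ_10 → (3, 3, 14, 0)

These 10 weights hit 2 W_29-dot-orbits; sizes (5, 5):

[[1, 3, 4, 7, 8], [2, 5, 6, 9, 10]]


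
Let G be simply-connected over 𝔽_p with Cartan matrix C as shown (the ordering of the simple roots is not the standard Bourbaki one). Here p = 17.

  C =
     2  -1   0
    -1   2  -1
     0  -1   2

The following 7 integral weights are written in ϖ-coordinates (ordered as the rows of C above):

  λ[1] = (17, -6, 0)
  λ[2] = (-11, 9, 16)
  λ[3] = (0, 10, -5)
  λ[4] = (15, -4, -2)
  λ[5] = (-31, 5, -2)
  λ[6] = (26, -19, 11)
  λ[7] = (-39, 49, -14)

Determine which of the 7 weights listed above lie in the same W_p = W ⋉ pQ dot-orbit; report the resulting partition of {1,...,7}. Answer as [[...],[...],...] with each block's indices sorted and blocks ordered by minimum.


C ↔ A_3 under row/col permutation; |W(A_3)| = 24.

W_17-reps of the 7 weights in Ā_17 (same 3-coord order as C):

    λ_1 → (12, 1, 3)
    λ_2 → (0, 0, 7)
    λ_3 → (1, 7, 4)
    λ_4 → (12, 1, 3)
    λ_5 → (1, 7, 4)
    λ_6 → (1, 7, 4)
    λ_7 → (12, 1, 3)

These 7 weights hit 3 W_17-dot-orbits; sizes (3, 1, 3):

[[1, 4, 7], [2], [3, 5, 6]]


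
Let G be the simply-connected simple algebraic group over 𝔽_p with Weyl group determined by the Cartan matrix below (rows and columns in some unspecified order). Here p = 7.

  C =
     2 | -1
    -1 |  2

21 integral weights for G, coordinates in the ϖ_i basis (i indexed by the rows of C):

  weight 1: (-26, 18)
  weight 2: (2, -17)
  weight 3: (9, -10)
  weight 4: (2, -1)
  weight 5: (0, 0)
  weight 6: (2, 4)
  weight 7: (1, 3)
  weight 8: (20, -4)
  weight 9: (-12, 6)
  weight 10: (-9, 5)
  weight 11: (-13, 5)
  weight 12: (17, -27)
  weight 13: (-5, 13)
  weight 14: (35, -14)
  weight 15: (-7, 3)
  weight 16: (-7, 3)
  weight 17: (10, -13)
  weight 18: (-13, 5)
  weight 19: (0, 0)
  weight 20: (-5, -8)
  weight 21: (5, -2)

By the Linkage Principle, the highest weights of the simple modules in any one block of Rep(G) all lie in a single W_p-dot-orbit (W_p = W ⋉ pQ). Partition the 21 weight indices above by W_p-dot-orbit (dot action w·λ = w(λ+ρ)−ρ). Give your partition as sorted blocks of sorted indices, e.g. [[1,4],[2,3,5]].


C ↔ A_2 under row/col permutation; |W(A_2)| = 6.

Alcove-folded reps (p=7, 21 weights, presented ϖ-order):

    1: (2, 4)
    2: (2, 4)
    3: (2, 4)
    4: (3, 0)
    5: (1, 1)
    6: (2, 4)
    7: (2, 4)
    8: (3, 0)
    9: (3, 0)
    10: (5, 1)
    11: (1, 1)
    12: (4, 2)
    13: (3, 0)
    14: (5, 1)
    15: (4, 2)
    16: (4, 2)
    17: (4, 2)
    18: (1, 1)
    19: (1, 1)
    20: (3, 0)
    21: (5, 1)

Partition of {1..21} into 5 W_7-dot-orbits:

[[1, 2, 3, 6, 7], [4, 8, 9, 13, 20], [5, 11, 18, 19], [10, 14, 21], [12, 15, 16, 17]]


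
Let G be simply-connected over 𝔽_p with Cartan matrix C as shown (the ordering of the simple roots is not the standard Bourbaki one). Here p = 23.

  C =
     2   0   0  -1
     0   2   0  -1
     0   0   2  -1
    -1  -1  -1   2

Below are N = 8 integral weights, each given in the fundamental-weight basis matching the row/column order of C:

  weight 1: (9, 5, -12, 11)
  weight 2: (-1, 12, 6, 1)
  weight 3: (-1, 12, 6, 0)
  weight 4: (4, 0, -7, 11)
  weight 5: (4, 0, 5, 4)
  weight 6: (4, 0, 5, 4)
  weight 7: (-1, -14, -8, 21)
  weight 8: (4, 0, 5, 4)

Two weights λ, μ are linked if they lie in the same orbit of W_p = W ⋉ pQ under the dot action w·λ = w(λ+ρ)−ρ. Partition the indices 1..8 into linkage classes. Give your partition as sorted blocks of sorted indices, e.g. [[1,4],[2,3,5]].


Type D_4, rank 4, |W|=192; reorder rows/cols to standard.

W_23-reps of the 8 weights in Ā_23 (same 4-coord order as C):

  [1] (5, 1, 6, 5);  [2] (0, 13, 7, 1);  [3] (0, 13, 7, 1);  [4] (5, 1, 6, 5);  [5] (5, 1, 6, 5);  [6] (5, 1, 6, 5);  [7] (0, 13, 7, 1);  [8] (5, 1, 6, 5)

These 8 weights hit 2 W_23-dot-orbits; sizes (5, 3):

[[1, 4, 5, 6, 8], [2, 3, 7]]


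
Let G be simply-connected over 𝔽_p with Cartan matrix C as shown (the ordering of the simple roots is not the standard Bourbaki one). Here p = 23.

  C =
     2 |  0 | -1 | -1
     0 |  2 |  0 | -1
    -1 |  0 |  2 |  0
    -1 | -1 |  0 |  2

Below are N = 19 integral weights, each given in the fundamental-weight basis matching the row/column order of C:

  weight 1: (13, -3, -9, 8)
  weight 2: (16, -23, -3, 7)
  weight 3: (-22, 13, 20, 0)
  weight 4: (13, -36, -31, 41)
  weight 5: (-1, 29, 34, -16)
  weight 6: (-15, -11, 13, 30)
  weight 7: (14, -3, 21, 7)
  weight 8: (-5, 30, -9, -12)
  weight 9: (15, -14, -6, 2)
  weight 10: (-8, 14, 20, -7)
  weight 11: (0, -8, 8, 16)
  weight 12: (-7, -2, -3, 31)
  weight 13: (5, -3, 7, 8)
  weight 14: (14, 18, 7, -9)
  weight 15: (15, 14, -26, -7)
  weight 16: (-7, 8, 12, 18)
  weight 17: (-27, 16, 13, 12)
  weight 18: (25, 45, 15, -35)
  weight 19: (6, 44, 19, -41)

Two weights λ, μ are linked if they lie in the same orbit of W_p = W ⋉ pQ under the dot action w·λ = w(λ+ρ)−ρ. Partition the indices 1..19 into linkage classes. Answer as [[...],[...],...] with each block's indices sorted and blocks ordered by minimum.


Dynkin diagram of C (from the 6 off-diagonal −1 entries): A_4.

Alcove-folded reps (p=23, 19 weights, presented ϖ-order):

    1: (6, 2, 8, 7)
    2: (1, 6, 0, 14)
    3: (1, 6, 0, 14)
    4: (2, 3, 7, 7)
    5: (4, 0, 3, 8)
    6: (6, 2, 8, 7)
    7: (1, 6, 0, 14)
    8: (4, 0, 3, 8)
    9: (1, 3, 5, 10)
    10: (6, 2, 8, 7)
    11: (1, 3, 5, 10)
    12: (1, 6, 0, 14)
    13: (6, 2, 8, 7)
    14: (4, 0, 3, 8)
    15: (6, 2, 8, 7)
    16: (1, 3, 5, 10)
    17: (1, 3, 5, 10)
    18: (4, 0, 3, 8)
    19: (1, 3, 5, 10)

These 19 weights hit 5 W_23-dot-orbits; sizes (5, 4, 1, 4, 5):

[[1, 6, 10, 13, 15], [2, 3, 7, 12], [4], [5, 8, 14, 18], [9, 11, 16, 17, 19]]


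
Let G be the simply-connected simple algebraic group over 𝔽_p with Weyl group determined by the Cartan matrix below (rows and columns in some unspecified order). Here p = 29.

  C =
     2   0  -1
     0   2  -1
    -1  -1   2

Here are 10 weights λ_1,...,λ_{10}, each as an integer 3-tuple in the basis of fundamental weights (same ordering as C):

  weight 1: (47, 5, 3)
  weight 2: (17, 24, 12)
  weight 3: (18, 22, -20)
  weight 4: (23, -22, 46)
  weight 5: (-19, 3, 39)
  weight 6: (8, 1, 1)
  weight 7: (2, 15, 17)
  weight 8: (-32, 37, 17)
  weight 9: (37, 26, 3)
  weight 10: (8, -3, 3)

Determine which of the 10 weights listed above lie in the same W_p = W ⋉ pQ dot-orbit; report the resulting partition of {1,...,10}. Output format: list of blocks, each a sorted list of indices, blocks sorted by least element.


Cartan matrix: type A_3 (|W|=24); un-permuting the 3 rows.

Each λ_j+ρ reduced to Ā_29; 3-tuples below use C's row order:

  1: (0, 4, 19);  2: (9, 2, 2);  3: (0, 4, 19);  4: (5, 8, 13);  5: (3, 11, 11);  6: (9, 2, 2);  7: (5, 8, 13);  8: (9, 2, 2);  9: (9, 2, 2);  10: (9, 2, 2)

These 10 weights hit 4 W_29-dot-orbits; sizes (2, 5, 2, 1):

[[1, 3], [2, 6, 8, 9, 10], [4, 7], [5]]


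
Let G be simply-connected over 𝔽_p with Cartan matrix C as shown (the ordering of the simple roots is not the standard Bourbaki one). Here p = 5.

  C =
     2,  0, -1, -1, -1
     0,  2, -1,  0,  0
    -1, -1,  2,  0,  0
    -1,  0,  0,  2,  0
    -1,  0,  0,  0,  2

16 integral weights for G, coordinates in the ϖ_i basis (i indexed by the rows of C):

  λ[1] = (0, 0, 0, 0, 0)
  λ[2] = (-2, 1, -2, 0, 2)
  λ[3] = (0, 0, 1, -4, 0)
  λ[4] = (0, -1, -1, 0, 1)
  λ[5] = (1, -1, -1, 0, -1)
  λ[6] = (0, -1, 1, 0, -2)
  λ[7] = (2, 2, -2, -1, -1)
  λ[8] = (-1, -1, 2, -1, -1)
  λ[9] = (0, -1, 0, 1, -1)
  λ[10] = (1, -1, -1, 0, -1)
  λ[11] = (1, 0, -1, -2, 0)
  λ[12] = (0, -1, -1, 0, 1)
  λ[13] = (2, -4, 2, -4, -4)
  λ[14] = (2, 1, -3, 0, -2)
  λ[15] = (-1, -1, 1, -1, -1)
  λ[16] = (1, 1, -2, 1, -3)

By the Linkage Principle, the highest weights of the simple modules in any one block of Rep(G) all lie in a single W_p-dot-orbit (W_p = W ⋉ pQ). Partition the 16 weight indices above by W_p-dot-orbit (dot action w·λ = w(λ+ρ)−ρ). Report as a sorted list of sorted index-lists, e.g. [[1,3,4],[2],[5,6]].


Type D_5, rank 5, |W|=1920; reorder rows/cols to standard.

W_5-reps of the 16 weights in Ā_5 (same 5-coord order as C):

  λ_1 → (0, 0, 1, 1, 1)
  λ_2 → (0, 0, 1, 1, 1)
  λ_3 → (1, 1, 0, 1, 1)
  λ_4 → (1, 0, 0, 1, 2)
  λ_5 → (2, 0, 0, 1, 0)
  λ_6 → (0, 0, 1, 1, 1)
  λ_7 → (0, 0, 2, 0, 0)
  λ_8 → (0, 0, 2, 0, 0)
  λ_9 → (1, 0, 0, 2, 0)
  λ_10 → (2, 0, 0, 1, 0)
  λ_11 → (1, 1, 0, 1, 1)
  λ_12 → (1, 0, 0, 1, 2)
  λ_13 → (0, 0, 2, 0, 0)
  λ_14 → (0, 0, 1, 1, 1)
  λ_15 → (0, 0, 2, 0, 0)
  λ_16 → (1, 1, 0, 1, 1)

Linkage partition of the 16 weights (6 classes, p=5):

[[1, 2, 6, 14], [3, 11, 16], [4, 12], [5, 10], [7, 8, 13, 15], [9]]


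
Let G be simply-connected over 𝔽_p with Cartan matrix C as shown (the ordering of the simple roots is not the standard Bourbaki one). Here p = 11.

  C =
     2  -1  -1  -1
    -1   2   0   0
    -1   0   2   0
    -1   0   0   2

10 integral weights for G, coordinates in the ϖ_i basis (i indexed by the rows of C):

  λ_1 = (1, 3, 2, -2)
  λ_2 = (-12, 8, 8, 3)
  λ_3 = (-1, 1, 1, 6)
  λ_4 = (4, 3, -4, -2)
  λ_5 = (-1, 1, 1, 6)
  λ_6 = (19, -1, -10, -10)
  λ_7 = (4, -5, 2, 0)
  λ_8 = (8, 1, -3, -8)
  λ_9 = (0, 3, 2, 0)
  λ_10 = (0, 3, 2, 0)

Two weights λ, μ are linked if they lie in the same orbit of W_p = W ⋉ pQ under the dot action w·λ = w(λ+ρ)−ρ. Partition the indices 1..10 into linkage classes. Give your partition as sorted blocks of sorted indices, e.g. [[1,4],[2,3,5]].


Cartan matrix: type D_4 (|W|=192); un-permuting the 4 rows.

Each λ_j+ρ reduced to Ā_11; 4-tuples below use C's row order:

  1: (1, 4, 3, 1) · 2: (0, 2, 2, 7) · 3: (0, 2, 2, 7) · 4: (1, 4, 3, 1) · 5: (0, 2, 2, 7) · 6: (0, 9, 0, 0) · 7: (1, 4, 3, 1) · 8: (0, 2, 2, 7) · 9: (1, 4, 3, 1) · 10: (1, 4, 3, 1)

Linkage partition of the 10 weights (3 classes, p=11):

[[1, 4, 7, 9, 10], [2, 3, 5, 8], [6]]


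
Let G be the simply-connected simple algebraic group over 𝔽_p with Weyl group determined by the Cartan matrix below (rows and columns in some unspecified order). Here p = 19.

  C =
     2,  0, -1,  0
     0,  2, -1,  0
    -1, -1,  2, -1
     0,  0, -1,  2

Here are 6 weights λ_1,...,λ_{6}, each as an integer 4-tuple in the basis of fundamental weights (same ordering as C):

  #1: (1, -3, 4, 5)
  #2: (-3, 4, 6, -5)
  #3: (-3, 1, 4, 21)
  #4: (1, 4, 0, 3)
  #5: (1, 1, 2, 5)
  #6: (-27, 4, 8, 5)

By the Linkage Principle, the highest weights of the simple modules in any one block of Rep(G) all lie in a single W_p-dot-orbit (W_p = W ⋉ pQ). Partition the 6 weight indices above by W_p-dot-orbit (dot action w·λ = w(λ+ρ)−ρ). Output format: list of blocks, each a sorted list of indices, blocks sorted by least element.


D_4 Cartan matrix, 4 simple roots permuted; ρ=(1,1,1,1).

Folding the 6 weights λ_j+ρ into Ā_19 (reps in the given 4-coord order):

    1: (2, 2, 3, 6)
    2: (2, 5, 1, 4)
    3: (2, 2, 3, 6)
    4: (2, 5, 1, 4)
    5: (2, 2, 3, 6)
    6: (2, 5, 1, 4)

2 distinct reps among the 6 weights ⇒ 2 W_19-linkage classes:

[[1, 3, 5], [2, 4, 6]]


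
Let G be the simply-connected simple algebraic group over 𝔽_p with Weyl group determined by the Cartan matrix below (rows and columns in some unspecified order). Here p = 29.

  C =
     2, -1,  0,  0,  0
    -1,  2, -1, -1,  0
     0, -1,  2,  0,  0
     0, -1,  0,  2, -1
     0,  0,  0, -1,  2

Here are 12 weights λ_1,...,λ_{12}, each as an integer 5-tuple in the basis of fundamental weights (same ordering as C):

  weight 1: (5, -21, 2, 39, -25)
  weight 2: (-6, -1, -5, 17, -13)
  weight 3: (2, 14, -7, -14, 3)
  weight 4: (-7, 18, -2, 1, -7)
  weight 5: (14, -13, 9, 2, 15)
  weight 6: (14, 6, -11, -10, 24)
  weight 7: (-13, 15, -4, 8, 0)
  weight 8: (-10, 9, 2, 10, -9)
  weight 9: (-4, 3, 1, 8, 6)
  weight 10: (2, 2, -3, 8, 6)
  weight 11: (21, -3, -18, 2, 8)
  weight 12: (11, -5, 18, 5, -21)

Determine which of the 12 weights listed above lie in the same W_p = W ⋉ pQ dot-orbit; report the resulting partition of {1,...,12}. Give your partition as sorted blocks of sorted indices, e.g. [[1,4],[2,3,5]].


Dynkin diagram of C (from the 8 off-diagonal −1 entries): D_5.

λ_j+ρ reflected into Ā_29 (⟨·,θ^∨⟩≤29); 5-tuples as given:

  λ_1+ρ ↦ (1, 3, 2, 0, 9)
  λ_2+ρ ↦ (1, 3, 2, 0, 9)
  λ_3+ρ ↦ (1, 3, 2, 0, 9)
  λ_4+ρ ↦ (6, 8, 1, 0, 2)
  λ_5+ρ ↦ (3, 1, 2, 6, 7)
  λ_6+ρ ↦ (3, 1, 2, 6, 7)
  λ_7+ρ ↦ (12, 1, 3, 2, 1)
  λ_8+ρ ↦ (9, 1, 3, 3, 8)
  λ_9+ρ ↦ (3, 1, 2, 6, 7)
  λ_10+ρ ↦ (3, 1, 2, 6, 7)
  λ_11+ρ ↦ (3, 1, 2, 6, 7)
  λ_12+ρ ↦ (6, 8, 1, 0, 2)

These 12 weights hit 5 W_29-dot-orbits; sizes (3, 2, 5, 1, 1):

[[1, 2, 3], [4, 12], [5, 6, 9, 10, 11], [7], [8]]


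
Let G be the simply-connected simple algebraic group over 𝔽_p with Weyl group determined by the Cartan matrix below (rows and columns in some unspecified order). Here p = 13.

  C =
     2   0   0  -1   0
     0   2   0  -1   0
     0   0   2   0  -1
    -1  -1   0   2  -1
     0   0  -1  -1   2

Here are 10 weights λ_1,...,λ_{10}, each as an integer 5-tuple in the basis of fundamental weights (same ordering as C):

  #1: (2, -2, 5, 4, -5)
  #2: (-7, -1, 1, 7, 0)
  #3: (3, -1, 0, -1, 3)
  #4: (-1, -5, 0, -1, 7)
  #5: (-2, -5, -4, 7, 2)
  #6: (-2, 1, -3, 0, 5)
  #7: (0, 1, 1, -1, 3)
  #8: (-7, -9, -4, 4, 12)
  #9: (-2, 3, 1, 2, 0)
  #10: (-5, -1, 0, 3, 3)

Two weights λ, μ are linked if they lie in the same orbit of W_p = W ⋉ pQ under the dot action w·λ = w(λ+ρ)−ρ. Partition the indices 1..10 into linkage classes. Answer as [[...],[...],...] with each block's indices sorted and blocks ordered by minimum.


C ↔ D_5 under row/col permutation; |W(D_5)| = 1920.

W_13-reps of the 10 weights in Ā_13 (same 5-coord order as C):

  1: (3, 1, 2, 0, 3) · 2: (6, 0, 2, 2, 0) · 3: (4, 0, 1, 0, 4) · 4: (4, 0, 1, 0, 4) · 5: (1, 4, 2, 2, 1) · 6: (1, 2, 2, 0, 4) · 7: (1, 2, 2, 0, 4) · 8: (3, 1, 2, 0, 3) · 9: (1, 4, 2, 2, 1) · 10: (4, 0, 1, 0, 4)

Linkage partition of the 10 weights (5 classes, p=13):

[[1, 8], [2], [3, 4, 10], [5, 9], [6, 7]]


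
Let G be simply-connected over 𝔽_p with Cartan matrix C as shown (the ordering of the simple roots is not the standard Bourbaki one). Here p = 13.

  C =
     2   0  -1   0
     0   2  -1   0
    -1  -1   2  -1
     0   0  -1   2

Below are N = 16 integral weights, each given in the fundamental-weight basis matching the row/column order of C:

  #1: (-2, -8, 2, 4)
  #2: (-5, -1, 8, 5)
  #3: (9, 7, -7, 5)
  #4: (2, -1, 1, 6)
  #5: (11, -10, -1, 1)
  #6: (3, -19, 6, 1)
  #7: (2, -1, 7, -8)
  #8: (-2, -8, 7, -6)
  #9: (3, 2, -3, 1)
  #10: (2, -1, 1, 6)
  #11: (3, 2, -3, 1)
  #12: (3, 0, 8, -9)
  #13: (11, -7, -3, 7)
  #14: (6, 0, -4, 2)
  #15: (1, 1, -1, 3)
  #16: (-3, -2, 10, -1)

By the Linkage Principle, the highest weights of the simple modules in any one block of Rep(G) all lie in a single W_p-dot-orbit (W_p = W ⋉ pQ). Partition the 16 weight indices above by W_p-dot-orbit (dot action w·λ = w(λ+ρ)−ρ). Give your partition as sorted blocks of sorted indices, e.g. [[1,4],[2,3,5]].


C ↔ D_4 under row/col permutation; |W(D_4)| = 192.

λ_j+ρ reflected into Ā_13 (⟨·,θ^∨⟩≤13); 4-tuples as given:

  [1] (4, 2, 1, 0)
  [2] (2, 2, 0, 4)
  [3] (4, 2, 1, 0)
  [4] (3, 0, 1, 7)
  [5] (3, 0, 1, 7)
  [6] (2, 2, 0, 4)
  [7] (3, 0, 1, 7)
  [8] (4, 2, 1, 0)
  [9] (2, 1, 2, 0)
  [10] (3, 0, 1, 7)
  [11] (2, 1, 2, 0)
  [12] (3, 0, 1, 7)
  [13] (4, 2, 1, 0)
  [14] (4, 2, 1, 0)
  [15] (2, 2, 0, 4)
  [16] (2, 1, 2, 0)

4 distinct reps among the 16 weights ⇒ 4 W_13-linkage classes:

[[1, 3, 8, 13, 14], [2, 6, 15], [4, 5, 7, 10, 12], [9, 11, 16]]


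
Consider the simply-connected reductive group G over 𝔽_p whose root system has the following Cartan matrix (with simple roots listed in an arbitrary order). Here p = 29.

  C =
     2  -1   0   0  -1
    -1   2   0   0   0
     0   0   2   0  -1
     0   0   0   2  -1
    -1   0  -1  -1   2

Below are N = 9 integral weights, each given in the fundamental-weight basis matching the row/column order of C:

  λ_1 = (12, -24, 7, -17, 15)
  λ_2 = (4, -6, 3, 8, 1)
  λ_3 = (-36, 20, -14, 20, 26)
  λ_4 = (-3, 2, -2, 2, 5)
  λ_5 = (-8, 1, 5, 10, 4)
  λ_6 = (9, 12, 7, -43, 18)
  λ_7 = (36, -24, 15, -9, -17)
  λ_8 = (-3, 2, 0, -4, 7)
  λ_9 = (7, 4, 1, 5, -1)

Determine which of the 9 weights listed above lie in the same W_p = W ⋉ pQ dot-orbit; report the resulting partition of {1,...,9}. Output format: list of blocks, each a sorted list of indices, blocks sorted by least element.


C ↔ D_5 under row/col permutation; |W(D_5)| = 1920.

Each λ_j+ρ reduced to Ā_29; 5-tuples below use C's row order:

  [1] (8, 5, 2, 6, 0) · [2] (0, 5, 4, 9, 2) · [3] (8, 5, 2, 6, 0) · [4] (2, 1, 1, 3, 3) · [5] (0, 5, 4, 9, 2) · [6] (8, 5, 2, 6, 0) · [7] (8, 5, 2, 6, 0) · [8] (2, 1, 1, 3, 3) · [9] (8, 5, 2, 6, 0)

Linkage partition of the 9 weights (3 classes, p=29):

[[1, 3, 6, 7, 9], [2, 5], [4, 8]]


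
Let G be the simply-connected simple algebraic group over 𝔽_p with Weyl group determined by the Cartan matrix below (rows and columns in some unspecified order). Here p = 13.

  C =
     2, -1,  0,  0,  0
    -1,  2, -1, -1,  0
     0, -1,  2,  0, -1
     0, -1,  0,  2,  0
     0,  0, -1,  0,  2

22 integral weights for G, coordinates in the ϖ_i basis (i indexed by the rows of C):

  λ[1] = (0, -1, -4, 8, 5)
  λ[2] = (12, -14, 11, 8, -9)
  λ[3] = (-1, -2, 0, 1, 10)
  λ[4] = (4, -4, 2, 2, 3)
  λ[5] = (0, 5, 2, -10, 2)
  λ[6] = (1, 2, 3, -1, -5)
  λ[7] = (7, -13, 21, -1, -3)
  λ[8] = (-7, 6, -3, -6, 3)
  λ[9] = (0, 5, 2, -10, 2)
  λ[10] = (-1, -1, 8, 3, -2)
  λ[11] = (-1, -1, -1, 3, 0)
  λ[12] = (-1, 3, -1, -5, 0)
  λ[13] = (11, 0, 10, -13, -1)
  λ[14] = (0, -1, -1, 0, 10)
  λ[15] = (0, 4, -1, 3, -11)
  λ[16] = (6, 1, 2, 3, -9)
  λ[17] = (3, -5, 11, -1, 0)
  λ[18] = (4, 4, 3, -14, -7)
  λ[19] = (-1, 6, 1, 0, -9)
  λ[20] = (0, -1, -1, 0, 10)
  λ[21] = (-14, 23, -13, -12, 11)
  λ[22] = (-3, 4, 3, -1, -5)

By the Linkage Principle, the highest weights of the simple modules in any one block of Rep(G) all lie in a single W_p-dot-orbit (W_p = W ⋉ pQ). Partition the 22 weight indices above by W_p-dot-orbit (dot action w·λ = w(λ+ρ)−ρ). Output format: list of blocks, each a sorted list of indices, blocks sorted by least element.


Cartan matrix: type D_5 (|W|=1920); un-permuting the 5 rows.

W_13-reps of the 22 weights in Ā_13 (same 5-coord order as C):

  1: (2, 1, 0, 6, 3) · 2: (0, 0, 0, 4, 1) · 3: (1, 0, 0, 1, 11) · 4: (2, 3, 0, 0, 4) · 5: (2, 1, 0, 6, 3) · 6: (2, 3, 0, 0, 4) · 7: (2, 3, 0, 0, 4) · 8: (0, 1, 2, 1, 2) · 9: (2, 1, 0, 6, 3) · 10: (0, 0, 0, 4, 1) · 11: (0, 0, 0, 4, 1) · 12: (0, 0, 0, 4, 1) · 13: (1, 0, 0, 1, 11) · 14: (1, 0, 0, 1, 11) · 15: (4, 0, 3, 1, 0) · 16: (4, 0, 3, 1, 0) · 17: (0, 0, 0, 4, 1) · 18: (2, 3, 0, 0, 4) · 19: (0, 1, 2, 1, 2) · 20: (1, 0, 0, 1, 11) · 21: (1, 0, 0, 1, 11) · 22: (2, 3, 0, 0, 4)

The 22 indices split into 6 linkage classes (same alcove rep ⇔ same W_13-dot-orbit):

[[1, 5, 9], [2, 10, 11, 12, 17], [3, 13, 14, 20, 21], [4, 6, 7, 18, 22], [8, 19], [15, 16]]


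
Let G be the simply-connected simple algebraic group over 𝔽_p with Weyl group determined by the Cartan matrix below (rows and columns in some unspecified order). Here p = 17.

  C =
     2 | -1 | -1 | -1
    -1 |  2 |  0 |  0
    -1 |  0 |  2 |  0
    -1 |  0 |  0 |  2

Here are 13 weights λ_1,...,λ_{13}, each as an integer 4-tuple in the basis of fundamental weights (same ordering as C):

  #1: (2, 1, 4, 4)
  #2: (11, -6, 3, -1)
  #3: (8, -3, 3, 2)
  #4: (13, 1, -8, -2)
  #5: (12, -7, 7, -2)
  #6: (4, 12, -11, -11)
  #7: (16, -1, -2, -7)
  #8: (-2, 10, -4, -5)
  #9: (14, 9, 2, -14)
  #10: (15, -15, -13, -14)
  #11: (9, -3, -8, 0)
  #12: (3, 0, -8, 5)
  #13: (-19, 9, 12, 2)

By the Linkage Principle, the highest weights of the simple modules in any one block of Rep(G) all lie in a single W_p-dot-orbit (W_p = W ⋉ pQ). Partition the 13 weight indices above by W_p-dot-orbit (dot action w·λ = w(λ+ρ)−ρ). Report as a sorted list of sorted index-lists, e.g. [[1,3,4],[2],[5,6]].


Cartan matrix: type D_4 (|W|=192); un-permuting the 4 rows.

Each λ_j+ρ reduced to Ā_17; 4-tuples below use C's row order:

  λ_1 → (2, 2, 5, 5) · λ_2 → (1, 5, 4, 0) · λ_3 → (1, 2, 4, 3) · λ_4 → (1, 2, 7, 1) · λ_5 → (1, 2, 4, 3) · λ_6 → (2, 2, 5, 5) · λ_7 → (0, 0, 1, 6) · λ_8 → (1, 2, 4, 3) · λ_9 → (2, 1, 8, 2) · λ_10 → (1, 2, 4, 3) · λ_11 → (1, 2, 7, 1) · λ_12 → (1, 2, 4, 3) · λ_13 → (2, 2, 5, 5)

Grouping the 13 weights by Ā_17-representative: 6 linkage classes.

[[1, 6, 13], [2], [3, 5, 8, 10, 12], [4, 11], [7], [9]]


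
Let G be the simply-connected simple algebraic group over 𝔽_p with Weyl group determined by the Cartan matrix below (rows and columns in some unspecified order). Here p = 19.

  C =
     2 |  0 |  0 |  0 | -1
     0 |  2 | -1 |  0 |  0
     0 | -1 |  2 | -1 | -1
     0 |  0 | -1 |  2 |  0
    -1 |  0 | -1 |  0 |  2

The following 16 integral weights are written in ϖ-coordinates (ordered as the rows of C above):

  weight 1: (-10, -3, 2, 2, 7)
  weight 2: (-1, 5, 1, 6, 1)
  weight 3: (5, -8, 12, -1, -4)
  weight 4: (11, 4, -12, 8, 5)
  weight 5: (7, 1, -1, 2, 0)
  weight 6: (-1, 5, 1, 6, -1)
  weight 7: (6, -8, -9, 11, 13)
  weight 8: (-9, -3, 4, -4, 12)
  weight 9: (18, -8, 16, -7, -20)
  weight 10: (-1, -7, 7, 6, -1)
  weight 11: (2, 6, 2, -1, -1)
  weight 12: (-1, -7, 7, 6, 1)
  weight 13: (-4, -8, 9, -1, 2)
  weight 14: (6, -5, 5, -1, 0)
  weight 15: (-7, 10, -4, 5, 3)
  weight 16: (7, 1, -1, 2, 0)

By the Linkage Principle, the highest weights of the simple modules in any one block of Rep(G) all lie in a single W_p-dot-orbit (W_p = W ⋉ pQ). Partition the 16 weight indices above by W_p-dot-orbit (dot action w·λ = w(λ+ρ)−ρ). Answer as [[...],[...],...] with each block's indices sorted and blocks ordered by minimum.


Root system D_5: the 5×5 matrix C matches after relabeling.

Alcove-folded reps (p=19, 16 weights, presented ϖ-order):

    [1] (8, 2, 0, 3, 1)
    [2] (0, 6, 2, 7, 0)
    [3] (3, 7, 3, 0, 0)
    [4] (7, 4, 2, 0, 1)
    [5] (8, 2, 0, 3, 1)
    [6] (0, 6, 2, 7, 0)
    [7] (1, 6, 2, 1, 3)
    [8] (8, 2, 0, 3, 1)
    [9] (0, 6, 2, 7, 0)
    [10] (0, 6, 2, 7, 0)
    [11] (3, 7, 3, 0, 0)
    [12] (0, 6, 2, 7, 0)
    [13] (3, 7, 3, 0, 0)
    [14] (7, 4, 2, 0, 1)
    [15] (1, 6, 2, 1, 3)
    [16] (8, 2, 0, 3, 1)

Partition of {1..16} into 5 W_19-dot-orbits:

[[1, 5, 8, 16], [2, 6, 9, 10, 12], [3, 11, 13], [4, 14], [7, 15]]


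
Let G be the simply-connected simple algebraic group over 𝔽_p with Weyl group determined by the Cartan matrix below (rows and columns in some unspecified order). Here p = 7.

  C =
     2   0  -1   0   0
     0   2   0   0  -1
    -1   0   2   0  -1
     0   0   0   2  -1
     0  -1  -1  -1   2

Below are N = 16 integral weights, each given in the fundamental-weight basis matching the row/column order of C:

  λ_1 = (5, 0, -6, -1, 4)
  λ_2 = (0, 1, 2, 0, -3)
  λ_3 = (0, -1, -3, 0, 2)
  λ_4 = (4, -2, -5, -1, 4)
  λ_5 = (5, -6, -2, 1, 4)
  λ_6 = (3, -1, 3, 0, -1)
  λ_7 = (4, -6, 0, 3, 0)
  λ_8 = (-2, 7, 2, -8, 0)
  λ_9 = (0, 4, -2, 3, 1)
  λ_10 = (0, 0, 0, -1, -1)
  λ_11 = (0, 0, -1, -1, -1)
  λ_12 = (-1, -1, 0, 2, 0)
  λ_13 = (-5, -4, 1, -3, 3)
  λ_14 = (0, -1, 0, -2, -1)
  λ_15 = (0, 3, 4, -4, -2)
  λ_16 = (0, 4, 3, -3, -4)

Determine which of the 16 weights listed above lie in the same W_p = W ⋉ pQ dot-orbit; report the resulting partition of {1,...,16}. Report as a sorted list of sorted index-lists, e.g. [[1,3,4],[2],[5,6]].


D_5 Cartan matrix, 5 simple roots permuted; ρ=(1,1,1,1,1).

Ā_7 reps of the 16 weights (D_5, coords as presented):

    [1] (1, 1, 0, 0, 0)
    [2] (1, 0, 1, 1, 1)
    [3] (1, 0, 1, 1, 1)
    [4] (1, 1, 1, 0, 0)
    [5] (0, 0, 1, 3, 1)
    [6] (1, 1, 1, 0, 0)
    [7] (1, 1, 1, 0, 0)
    [8] (1, 0, 1, 1, 1)
    [9] (1, 1, 1, 0, 0)
    [10] (1, 1, 1, 0, 0)
    [11] (1, 1, 0, 0, 0)
    [12] (0, 0, 1, 3, 1)
    [13] (1, 0, 1, 1, 1)
    [14] (1, 1, 0, 0, 0)
    [15] (1, 0, 1, 1, 1)
    [16] (0, 0, 1, 3, 1)

Grouping the 16 weights by Ā_7-representative: 4 linkage classes.

[[1, 11, 14], [2, 3, 8, 13, 15], [4, 6, 7, 9, 10], [5, 12, 16]]


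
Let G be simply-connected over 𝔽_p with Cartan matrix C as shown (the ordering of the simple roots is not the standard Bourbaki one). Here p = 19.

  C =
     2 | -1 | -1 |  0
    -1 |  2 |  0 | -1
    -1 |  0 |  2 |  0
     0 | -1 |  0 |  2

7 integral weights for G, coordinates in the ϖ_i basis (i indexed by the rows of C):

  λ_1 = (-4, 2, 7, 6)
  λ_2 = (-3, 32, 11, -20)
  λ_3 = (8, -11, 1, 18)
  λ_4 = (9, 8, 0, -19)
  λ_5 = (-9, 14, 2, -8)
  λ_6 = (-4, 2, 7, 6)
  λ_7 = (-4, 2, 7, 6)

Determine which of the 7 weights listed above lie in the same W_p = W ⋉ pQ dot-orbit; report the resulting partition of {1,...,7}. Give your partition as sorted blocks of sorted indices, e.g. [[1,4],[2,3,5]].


C ↔ A_4 under row/col permutation; |W(A_4)| = 120.

Folding the 7 weights λ_j+ρ into Ā_19 (reps in the given 4-coord order):

  λ_1 → (3, 0, 5, 7)
  λ_2 → (7, 5, 2, 0)
  λ_3 → (1, 9, 0, 8)
  λ_4 → (1, 9, 0, 8)
  λ_5 → (3, 0, 5, 7)
  λ_6 → (3, 0, 5, 7)
  λ_7 → (3, 0, 5, 7)

Linkage partition of the 7 weights (3 classes, p=19):

[[1, 5, 6, 7], [2], [3, 4]]


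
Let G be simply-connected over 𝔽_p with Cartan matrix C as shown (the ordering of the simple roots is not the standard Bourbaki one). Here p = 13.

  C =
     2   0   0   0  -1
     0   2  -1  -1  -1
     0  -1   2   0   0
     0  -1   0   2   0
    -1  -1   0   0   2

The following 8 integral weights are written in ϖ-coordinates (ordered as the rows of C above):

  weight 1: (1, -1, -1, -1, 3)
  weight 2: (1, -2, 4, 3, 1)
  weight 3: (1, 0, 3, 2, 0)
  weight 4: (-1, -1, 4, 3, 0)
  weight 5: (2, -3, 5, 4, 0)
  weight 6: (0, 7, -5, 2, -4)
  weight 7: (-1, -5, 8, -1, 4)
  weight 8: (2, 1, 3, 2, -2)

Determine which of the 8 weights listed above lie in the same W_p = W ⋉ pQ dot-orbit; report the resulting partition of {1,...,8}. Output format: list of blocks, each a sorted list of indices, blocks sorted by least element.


C ↔ D_5 under row/col permutation; |W(D_5)| = 1920.

W_13-reps of the 8 weights in Ā_13 (same 5-coord order as C):

    λ_1+ρ ↦ (2, 0, 0, 0, 4)
    λ_2+ρ ↦ (2, 1, 4, 3, 1)
    λ_3+ρ ↦ (2, 1, 4, 3, 1)
    λ_4+ρ ↦ (0, 0, 5, 4, 1)
    λ_5+ρ ↦ (2, 1, 4, 3, 1)
    λ_6+ρ ↦ (2, 1, 4, 3, 1)
    λ_7+ρ ↦ (0, 0, 5, 4, 1)
    λ_8+ρ ↦ (2, 1, 4, 3, 1)

Grouping the 8 weights by Ā_13-representative: 3 linkage classes.

[[1], [2, 3, 5, 6, 8], [4, 7]]


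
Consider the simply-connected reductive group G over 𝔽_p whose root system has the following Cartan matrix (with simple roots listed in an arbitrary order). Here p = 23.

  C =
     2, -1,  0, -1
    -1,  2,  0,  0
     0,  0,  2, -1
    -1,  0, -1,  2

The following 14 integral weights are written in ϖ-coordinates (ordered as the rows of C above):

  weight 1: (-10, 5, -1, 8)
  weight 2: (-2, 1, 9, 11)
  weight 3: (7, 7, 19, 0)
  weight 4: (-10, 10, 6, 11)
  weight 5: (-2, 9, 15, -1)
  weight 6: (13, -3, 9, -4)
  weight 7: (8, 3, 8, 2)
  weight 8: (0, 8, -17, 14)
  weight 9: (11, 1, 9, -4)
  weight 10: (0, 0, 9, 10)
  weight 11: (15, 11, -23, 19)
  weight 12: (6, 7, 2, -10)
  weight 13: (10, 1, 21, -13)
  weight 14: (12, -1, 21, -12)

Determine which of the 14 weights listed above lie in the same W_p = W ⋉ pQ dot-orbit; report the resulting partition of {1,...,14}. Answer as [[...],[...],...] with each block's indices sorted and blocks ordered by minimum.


Type A_4, rank 4, |W|=120; reorder rows/cols to standard.

W_23-reps of the 14 weights in Ā_23 (same 4-coord order as C):

  [1] (6, 3, 0, 0)
  [2] (1, 1, 10, 11)
  [3] (2, 6, 6, 1)
  [4] (9, 2, 7, 3)
  [5] (0, 7, 13, 1)
  [6] (9, 2, 7, 3)
  [7] (9, 2, 7, 3)
  [8] (0, 7, 13, 1)
  [9] (9, 2, 7, 3)
  [10] (1, 1, 10, 11)
  [11] (2, 11, 2, 1)
  [12] (2, 6, 6, 1)
  [13] (1, 1, 10, 11)
  [14] (1, 1, 10, 11)

These 14 weights hit 6 W_23-dot-orbits; sizes (1, 4, 2, 4, 2, 1):

[[1], [2, 10, 13, 14], [3, 12], [4, 6, 7, 9], [5, 8], [11]]


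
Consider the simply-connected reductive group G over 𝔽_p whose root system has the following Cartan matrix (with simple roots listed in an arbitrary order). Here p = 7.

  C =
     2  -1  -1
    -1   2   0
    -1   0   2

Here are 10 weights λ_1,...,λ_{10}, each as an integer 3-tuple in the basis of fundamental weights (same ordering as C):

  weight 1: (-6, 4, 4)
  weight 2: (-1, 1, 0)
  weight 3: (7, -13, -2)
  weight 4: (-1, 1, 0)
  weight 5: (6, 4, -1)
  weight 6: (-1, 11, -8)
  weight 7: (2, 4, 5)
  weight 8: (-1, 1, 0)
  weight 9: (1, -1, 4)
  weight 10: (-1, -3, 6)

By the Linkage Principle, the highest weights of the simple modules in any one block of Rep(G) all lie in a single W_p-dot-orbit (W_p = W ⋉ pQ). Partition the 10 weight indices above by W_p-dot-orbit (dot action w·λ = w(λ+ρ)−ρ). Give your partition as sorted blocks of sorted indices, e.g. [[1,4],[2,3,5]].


Dynkin diagram of C (from the 4 off-diagonal −1 entries): A_3.

Folding the 10 weights λ_j+ρ into Ā_7 (reps in the given 3-coord order):

    [1] (5, 0, 0)
    [2] (0, 2, 1)
    [3] (0, 2, 1)
    [4] (0, 2, 1)
    [5] (2, 0, 5)
    [6] (2, 0, 5)
    [7] (0, 2, 1)
    [8] (0, 2, 1)
    [9] (2, 0, 5)
    [10] (2, 0, 5)

The 10 indices split into 3 linkage classes (same alcove rep ⇔ same W_7-dot-orbit):

[[1], [2, 3, 4, 7, 8], [5, 6, 9, 10]]


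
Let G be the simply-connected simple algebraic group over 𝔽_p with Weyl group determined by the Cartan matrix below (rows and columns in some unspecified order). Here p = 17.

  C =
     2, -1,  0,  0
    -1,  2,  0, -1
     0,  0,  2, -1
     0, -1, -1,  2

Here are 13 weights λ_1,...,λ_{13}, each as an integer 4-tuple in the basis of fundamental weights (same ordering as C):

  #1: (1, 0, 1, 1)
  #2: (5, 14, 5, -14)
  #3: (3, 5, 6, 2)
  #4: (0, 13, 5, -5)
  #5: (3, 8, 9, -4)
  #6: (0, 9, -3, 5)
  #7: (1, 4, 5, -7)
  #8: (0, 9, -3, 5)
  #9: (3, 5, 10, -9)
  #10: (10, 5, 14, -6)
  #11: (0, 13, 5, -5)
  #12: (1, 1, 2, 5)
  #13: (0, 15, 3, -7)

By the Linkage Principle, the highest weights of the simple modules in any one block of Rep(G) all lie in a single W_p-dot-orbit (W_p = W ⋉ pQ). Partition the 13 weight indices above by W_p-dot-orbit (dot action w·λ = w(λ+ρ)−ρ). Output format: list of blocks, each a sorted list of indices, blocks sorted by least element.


Cartan matrix: type A_4 (|W|=120); un-permuting the 4 rows.

Each λ_j+ρ reduced to Ā_17; 4-tuples below use C's row order:

  [1] (2, 1, 2, 2) · [2] (2, 2, 3, 6) · [3] (1, 6, 4, 3) · [4] (1, 10, 2, 4) · [5] (1, 6, 4, 3) · [6] (1, 10, 2, 4) · [7] (1, 1, 0, 5) · [8] (1, 10, 2, 4) · [9] (2, 2, 3, 6) · [10] (1, 1, 0, 5) · [11] (1, 10, 2, 4) · [12] (2, 2, 3, 6) · [13] (1, 10, 2, 4)

These 13 weights hit 5 W_17-dot-orbits; sizes (1, 3, 2, 5, 2):

[[1], [2, 9, 12], [3, 5], [4, 6, 8, 11, 13], [7, 10]]
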